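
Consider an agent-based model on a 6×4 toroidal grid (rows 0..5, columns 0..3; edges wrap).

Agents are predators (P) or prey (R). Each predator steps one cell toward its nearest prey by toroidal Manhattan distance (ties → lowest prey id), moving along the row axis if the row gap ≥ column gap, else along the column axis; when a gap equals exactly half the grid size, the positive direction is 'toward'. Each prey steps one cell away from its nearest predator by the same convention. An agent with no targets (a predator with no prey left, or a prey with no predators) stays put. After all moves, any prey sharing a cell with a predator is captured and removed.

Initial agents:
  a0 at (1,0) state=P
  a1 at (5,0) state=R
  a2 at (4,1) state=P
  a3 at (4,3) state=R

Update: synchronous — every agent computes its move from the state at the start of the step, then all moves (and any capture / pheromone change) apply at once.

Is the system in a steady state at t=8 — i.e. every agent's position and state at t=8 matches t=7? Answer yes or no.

t=1: a0@(0,0):P a1@(4,0):R a2@(5,1):P a3@(4,2):R
t=2: a0@(5,0):P a1@(3,0):R a2@(4,1):P a3@(3,2):R
t=3: a0@(4,0):P a1@(2,0):R a2@(3,1):P a3@(2,2):R
t=4: a0@(3,0):P a1@(1,0):R a2@(2,1):P a3@(1,2):R
t=5: a0@(2,0):P a1@(0,0):R a2@(1,1):P a3@(0,2):R
t=6: a0@(1,0):P a1@(5,0):R a2@(0,1):P a3@(5,2):R
t=7: a0@(0,0):P a1@(4,0):R a2@(5,1):P a3@(4,2):R
t=8: a0@(5,0):P a1@(3,0):R a2@(4,1):P a3@(3,2):R

no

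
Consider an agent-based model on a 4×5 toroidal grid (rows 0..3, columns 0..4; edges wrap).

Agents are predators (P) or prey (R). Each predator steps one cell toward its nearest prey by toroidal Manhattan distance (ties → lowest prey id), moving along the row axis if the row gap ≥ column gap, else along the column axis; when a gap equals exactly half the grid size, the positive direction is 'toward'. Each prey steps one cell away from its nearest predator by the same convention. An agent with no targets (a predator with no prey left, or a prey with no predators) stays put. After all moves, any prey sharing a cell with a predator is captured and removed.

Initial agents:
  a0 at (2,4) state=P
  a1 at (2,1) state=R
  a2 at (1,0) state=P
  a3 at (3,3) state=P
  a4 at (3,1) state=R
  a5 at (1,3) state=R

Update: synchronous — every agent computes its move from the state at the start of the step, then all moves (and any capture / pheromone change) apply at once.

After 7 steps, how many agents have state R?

t=1: a0@(2,0):P a1@(2,2):R a2@(2,0):P a3@(3,2):P a4@(3,0):R a5@(0,3):R
t=2: a0@(3,0):P a1@(1,2):R a2@(3,0):P a3@(2,2):P a4@(0,0):R a5@(1,3):R
t=3: a0@(0,0):P a1@(0,2):R a2@(0,0):P a3@(1,2):P a4@(1,0):R a5@(0,3):R
t=4: a0@(1,0):P a1@(3,2):R a2@(1,0):P a3@(0,2):P a4@(2,0):R
t=5: a0@(2,0):P a1@(2,2):R a2@(2,0):P a3@(3,2):P a4@(3,0):R
t=6: a0@(3,0):P a1@(1,2):R a2@(3,0):P a3@(2,2):P a4@(0,0):R
t=7: a0@(0,0):P a1@(0,2):R a2@(0,0):P a3@(1,2):P a4@(1,0):R

2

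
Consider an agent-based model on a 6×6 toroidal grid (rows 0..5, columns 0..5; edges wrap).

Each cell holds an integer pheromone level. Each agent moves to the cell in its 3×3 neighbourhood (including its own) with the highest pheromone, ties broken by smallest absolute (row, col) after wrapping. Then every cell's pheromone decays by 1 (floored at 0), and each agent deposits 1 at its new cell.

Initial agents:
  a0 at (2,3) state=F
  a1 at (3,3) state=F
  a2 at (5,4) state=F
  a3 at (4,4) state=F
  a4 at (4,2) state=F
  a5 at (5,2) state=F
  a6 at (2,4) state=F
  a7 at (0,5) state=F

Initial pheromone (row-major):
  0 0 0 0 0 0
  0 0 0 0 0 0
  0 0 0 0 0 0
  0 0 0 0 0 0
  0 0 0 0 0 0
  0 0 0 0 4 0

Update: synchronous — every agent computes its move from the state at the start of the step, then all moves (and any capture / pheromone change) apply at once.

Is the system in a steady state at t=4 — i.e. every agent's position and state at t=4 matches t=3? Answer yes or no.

no

t=1: a0@(1,2) a1@(2,2) a2@(5,4) a3@(5,4) a4@(3,1) a5@(0,1) a6@(1,3) a7@(5,4) | pheromone: 0 1 0 0 0 0 / 0 0 1 1 0 0 / 0 0 1 0 0 0 / 0 1 0 0 0 0 / 0 0 0 0 0 0 / 0 0 0 0 6 0
t=2: a0@(0,1) a1@(1,2) a2@(5,4) a3@(5,4) a4@(2,2) a5@(0,1) a6@(1,2) a7@(5,4) | pheromone: 0 2 0 0 0 0 / 0 0 2 0 0 0 / 0 0 1 0 0 0 / 0 0 0 0 0 0 / 0 0 0 0 0 0 / 0 0 0 0 8 0
t=3: a0@(0,1) a1@(0,1) a2@(5,4) a3@(5,4) a4@(1,2) a5@(0,1) a6@(0,1) a7@(5,4) | pheromone: 0 5 0 0 0 0 / 0 0 2 0 0 0 / 0 0 0 0 0 0 / 0 0 0 0 0 0 / 0 0 0 0 0 0 / 0 0 0 0 10 0
t=4: a0@(0,1) a1@(0,1) a2@(5,4) a3@(5,4) a4@(0,1) a5@(0,1) a6@(0,1) a7@(5,4) | pheromone: 0 9 0 0 0 0 / 0 0 1 0 0 0 / 0 0 0 0 0 0 / 0 0 0 0 0 0 / 0 0 0 0 0 0 / 0 0 0 0 12 0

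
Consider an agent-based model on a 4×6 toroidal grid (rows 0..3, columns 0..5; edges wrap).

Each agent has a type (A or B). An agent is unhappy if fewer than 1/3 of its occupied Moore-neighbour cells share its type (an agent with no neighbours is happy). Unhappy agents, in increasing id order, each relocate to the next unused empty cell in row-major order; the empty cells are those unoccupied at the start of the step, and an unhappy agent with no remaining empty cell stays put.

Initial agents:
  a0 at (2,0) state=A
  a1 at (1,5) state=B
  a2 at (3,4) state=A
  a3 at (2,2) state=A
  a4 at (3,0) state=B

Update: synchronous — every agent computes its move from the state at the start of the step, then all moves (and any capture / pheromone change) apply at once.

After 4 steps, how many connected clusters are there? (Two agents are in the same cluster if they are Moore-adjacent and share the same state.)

t=1: a0@(0,0):A a1@(0,1):B a2@(3,4):A a3@(2,2):A a4@(0,2):B
t=2: a0@(0,3):A a1@(0,1):B a2@(3,4):A a3@(2,2):A a4@(0,2):B
t=3: (unchanged — steady state)

3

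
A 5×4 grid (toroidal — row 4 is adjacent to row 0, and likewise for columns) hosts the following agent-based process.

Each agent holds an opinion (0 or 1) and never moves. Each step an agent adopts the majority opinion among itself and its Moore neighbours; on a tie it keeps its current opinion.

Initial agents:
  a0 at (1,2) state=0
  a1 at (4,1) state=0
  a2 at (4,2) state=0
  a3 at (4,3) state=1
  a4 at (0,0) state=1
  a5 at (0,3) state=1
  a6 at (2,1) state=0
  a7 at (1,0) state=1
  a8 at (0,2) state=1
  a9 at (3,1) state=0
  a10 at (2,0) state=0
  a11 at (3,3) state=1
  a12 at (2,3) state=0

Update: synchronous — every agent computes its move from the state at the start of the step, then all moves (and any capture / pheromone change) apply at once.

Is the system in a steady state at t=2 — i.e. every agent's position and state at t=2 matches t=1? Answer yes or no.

no

t=1: a0@(1,2):0 a1@(4,1):0 a2@(4,2):1 a3@(4,3):1 a4@(0,0):1 a5@(0,3):1 a6@(2,1):0 a7@(1,0):1 a8@(0,2):1 a9@(3,1):0 a10@(2,0):0 a11@(3,3):0 a12@(2,3):0
t=2: a0@(1,2):0 a1@(4,1):1 a2@(4,2):1 a3@(4,3):1 a4@(0,0):1 a5@(0,3):1 a6@(2,1):0 a7@(1,0):1 a8@(0,2):1 a9@(3,1):0 a10@(2,0):0 a11@(3,3):0 a12@(2,3):0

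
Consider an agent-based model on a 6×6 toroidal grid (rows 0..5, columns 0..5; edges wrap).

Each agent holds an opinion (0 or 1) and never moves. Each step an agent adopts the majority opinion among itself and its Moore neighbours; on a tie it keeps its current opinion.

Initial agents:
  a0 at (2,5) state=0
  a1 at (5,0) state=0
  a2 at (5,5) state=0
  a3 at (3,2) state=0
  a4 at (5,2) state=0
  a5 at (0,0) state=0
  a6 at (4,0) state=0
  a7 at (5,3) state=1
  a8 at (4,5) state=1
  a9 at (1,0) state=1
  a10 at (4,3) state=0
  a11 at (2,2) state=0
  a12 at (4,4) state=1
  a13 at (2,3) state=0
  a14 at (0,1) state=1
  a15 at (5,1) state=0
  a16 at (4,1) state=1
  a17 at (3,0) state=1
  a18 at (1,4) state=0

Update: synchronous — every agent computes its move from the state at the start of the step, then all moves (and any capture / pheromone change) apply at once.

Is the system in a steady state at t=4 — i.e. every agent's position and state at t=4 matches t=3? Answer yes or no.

t=1: a0@(2,5):0 a1@(5,0):0 a2@(5,5):0 a3@(3,2):0 a4@(5,2):0 a5@(0,0):0 a6@(4,0):0 a7@(5,3):1 a8@(4,5):1 a9@(1,0):1 a10@(4,3):0 a11@(2,2):0 a12@(4,4):1 a13@(2,3):0 a14@(0,1):0 a15@(5,1):0 a16@(4,1):0 a17@(3,0):1 a18@(1,4):0
t=2: a0@(2,5):0 a1@(5,0):0 a2@(5,5):0 a3@(3,2):0 a4@(5,2):0 a5@(0,0):0 a6@(4,0):0 a7@(5,3):1 a8@(4,5):1 a9@(1,0):0 a10@(4,3):0 a11@(2,2):0 a12@(4,4):1 a13@(2,3):0 a14@(0,1):0 a15@(5,1):0 a16@(4,1):0 a17@(3,0):0 a18@(1,4):0
t=3: a0@(2,5):0 a1@(5,0):0 a2@(5,5):0 a3@(3,2):0 a4@(5,2):0 a5@(0,0):0 a6@(4,0):0 a7@(5,3):1 a8@(4,5):0 a9@(1,0):0 a10@(4,3):0 a11@(2,2):0 a12@(4,4):1 a13@(2,3):0 a14@(0,1):0 a15@(5,1):0 a16@(4,1):0 a17@(3,0):0 a18@(1,4):0
t=4: a0@(2,5):0 a1@(5,0):0 a2@(5,5):0 a3@(3,2):0 a4@(5,2):0 a5@(0,0):0 a6@(4,0):0 a7@(5,3):1 a8@(4,5):0 a9@(1,0):0 a10@(4,3):0 a11@(2,2):0 a12@(4,4):0 a13@(2,3):0 a14@(0,1):0 a15@(5,1):0 a16@(4,1):0 a17@(3,0):0 a18@(1,4):0

no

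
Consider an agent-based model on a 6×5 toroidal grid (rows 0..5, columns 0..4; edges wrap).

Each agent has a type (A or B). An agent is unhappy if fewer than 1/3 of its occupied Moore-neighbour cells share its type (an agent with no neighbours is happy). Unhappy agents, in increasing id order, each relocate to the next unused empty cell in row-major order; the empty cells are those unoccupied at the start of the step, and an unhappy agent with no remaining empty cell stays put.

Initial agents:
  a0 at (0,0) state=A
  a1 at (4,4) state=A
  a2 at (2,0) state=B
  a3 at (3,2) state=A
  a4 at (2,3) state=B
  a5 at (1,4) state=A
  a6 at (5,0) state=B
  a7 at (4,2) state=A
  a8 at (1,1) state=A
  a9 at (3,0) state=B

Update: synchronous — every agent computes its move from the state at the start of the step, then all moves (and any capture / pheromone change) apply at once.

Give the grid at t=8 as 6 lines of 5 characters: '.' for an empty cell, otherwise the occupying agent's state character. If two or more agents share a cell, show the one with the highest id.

AABB.
.A..A
B....
B.A..
..A..
.....

t=1: a0@(0,0):A a1@(0,1):A a2@(2,0):B a3@(3,2):A a4@(0,2):B a5@(1,4):A a6@(0,3):B a7@(4,2):A a8@(1,1):A a9@(3,0):B
t=2: (unchanged — steady state)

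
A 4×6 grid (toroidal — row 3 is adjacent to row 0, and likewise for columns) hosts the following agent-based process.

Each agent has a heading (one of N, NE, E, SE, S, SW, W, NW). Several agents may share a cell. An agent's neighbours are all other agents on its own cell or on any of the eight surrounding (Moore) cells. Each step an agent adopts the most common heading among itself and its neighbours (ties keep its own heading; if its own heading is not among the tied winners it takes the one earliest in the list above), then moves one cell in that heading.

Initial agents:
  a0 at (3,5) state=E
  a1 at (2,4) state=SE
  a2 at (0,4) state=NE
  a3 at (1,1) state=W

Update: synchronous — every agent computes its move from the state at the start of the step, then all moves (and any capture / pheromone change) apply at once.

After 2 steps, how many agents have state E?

t=1: a0@(3,0):E a1@(3,5):SE a2@(3,5):NE a3@(1,0):W
t=2: a0@(3,1):E a1@(0,0):SE a2@(2,0):NE a3@(1,5):W

1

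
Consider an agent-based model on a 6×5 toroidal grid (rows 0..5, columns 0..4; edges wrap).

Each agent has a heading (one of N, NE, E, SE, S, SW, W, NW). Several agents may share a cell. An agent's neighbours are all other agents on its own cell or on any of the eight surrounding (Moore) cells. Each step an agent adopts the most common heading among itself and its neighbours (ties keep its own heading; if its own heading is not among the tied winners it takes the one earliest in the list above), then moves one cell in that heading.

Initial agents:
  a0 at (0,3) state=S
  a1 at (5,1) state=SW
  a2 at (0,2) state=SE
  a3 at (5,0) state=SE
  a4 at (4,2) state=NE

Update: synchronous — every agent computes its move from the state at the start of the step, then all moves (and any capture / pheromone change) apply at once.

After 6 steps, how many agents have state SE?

t=1: a0@(1,3):S a1@(0,2):SE a2@(1,3):SE a3@(0,1):SE a4@(3,3):NE
t=2: a0@(2,4):SE a1@(1,3):SE a2@(2,4):SE a3@(1,2):SE a4@(2,4):NE
t=3: a0@(3,0):SE a1@(2,4):SE a2@(3,0):SE a3@(2,3):SE a4@(3,0):SE
t=4: a0@(4,1):SE a1@(3,0):SE a2@(4,1):SE a3@(3,4):SE a4@(4,1):SE
t=5: a0@(5,2):SE a1@(4,1):SE a2@(5,2):SE a3@(4,0):SE a4@(5,2):SE
t=6: a0@(0,3):SE a1@(5,2):SE a2@(0,3):SE a3@(5,1):SE a4@(0,3):SE

5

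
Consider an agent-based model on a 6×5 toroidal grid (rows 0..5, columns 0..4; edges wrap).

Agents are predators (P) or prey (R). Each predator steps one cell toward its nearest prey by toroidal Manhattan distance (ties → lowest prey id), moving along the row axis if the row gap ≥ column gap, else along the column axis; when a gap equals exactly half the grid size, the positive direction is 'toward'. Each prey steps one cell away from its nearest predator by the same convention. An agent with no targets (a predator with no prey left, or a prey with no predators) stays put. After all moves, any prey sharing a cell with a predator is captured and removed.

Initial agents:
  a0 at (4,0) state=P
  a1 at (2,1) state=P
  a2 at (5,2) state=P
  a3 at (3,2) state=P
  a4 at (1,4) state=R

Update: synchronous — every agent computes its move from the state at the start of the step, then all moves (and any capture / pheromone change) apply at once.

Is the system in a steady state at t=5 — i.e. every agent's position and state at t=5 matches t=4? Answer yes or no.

yes

t=1: a0@(5,0):P a1@(2,0):P a2@(0,2):P a3@(2,2):P a4@(1,3):R
t=2: a0@(0,0):P a1@(2,4):P a2@(1,2):P a3@(1,2):P a4@(2,3):R
t=3: a0@(1,0):P a1@(2,3):P a2@(2,2):P a3@(2,2):P
t=4: (unchanged — steady state)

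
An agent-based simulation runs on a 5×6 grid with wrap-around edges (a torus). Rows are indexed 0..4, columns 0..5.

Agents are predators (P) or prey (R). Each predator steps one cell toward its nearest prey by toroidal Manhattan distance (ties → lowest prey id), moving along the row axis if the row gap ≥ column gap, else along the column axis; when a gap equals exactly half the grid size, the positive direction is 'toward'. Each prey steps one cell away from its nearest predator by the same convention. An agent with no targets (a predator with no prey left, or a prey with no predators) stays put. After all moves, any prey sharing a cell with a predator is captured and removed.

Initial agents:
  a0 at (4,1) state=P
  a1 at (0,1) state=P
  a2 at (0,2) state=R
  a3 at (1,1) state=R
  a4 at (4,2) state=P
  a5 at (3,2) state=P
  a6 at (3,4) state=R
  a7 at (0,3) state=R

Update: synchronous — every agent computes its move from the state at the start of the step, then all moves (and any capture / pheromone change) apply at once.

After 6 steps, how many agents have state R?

4

t=1: a0@(0,1):P a1@(0,2):P a2@(0,3):R a3@(2,1):R a4@(0,2):P a5@(4,2):P a6@(3,5):R a7@(0,4):R
t=2: a0@(0,2):P a1@(0,3):P a2@(0,4):R a3@(3,1):R a4@(0,3):P a5@(0,2):P a6@(2,5):R a7@(0,5):R
t=3: a0@(0,3):P a1@(0,4):P a2@(0,5):R a3@(2,1):R a4@(0,4):P a5@(0,3):P a6@(3,5):R a7@(0,0):R
t=4: a0@(0,4):P a1@(0,5):P a2@(0,0):R a3@(3,1):R a4@(0,5):P a5@(0,4):P a6@(2,5):R a7@(0,1):R
t=5: a0@(0,5):P a1@(0,0):P a2@(0,1):R a3@(2,1):R a4@(0,0):P a5@(0,5):P a6@(3,5):R a7@(0,2):R
t=6: a0@(0,0):P a1@(0,1):P a2@(0,2):R a3@(3,1):R a4@(0,1):P a5@(0,0):P a6@(2,5):R a7@(0,3):R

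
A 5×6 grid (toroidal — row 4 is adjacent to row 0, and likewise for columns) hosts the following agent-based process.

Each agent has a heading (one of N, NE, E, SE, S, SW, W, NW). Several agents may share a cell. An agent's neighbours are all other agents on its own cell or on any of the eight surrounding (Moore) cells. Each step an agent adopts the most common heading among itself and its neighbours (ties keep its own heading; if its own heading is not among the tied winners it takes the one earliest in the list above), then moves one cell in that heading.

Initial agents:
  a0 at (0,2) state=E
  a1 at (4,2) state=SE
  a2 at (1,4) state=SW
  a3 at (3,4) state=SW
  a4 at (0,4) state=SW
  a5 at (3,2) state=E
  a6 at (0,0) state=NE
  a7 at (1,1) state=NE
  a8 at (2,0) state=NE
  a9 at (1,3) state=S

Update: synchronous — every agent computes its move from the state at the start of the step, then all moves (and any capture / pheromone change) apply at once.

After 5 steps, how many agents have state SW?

8

t=1: a0@(0,3):E a1@(4,3):E a2@(2,3):SW a3@(4,3):SW a4@(1,3):SW a5@(3,3):E a6@(4,1):NE a7@(0,2):NE a8@(1,1):NE a9@(2,2):SW
t=2: a0@(0,4):E a1@(4,4):E a2@(3,2):SW a3@(4,4):E a4@(2,2):SW a5@(4,2):SW a6@(3,2):NE a7@(4,3):NE a8@(0,2):NE a9@(3,1):SW
t=3: a0@(0,5):E a1@(4,5):E a2@(4,1):SW a3@(4,5):E a4@(3,1):SW a5@(0,1):SW a6@(4,1):SW a7@(3,4):NE a8@(4,3):NE a9@(4,0):SW
t=4: a0@(0,0):E a1@(4,0):E a2@(0,0):SW a3@(4,0):E a4@(4,0):SW a5@(1,0):SW a6@(0,0):SW a7@(2,5):NE a8@(3,4):NE a9@(0,5):SW
t=5: a0@(1,5):SW a1@(0,5):SW a2@(1,5):SW a3@(0,5):SW a4@(0,5):SW a5@(2,5):SW a6@(1,5):SW a7@(1,0):NE a8@(2,5):NE a9@(1,4):SW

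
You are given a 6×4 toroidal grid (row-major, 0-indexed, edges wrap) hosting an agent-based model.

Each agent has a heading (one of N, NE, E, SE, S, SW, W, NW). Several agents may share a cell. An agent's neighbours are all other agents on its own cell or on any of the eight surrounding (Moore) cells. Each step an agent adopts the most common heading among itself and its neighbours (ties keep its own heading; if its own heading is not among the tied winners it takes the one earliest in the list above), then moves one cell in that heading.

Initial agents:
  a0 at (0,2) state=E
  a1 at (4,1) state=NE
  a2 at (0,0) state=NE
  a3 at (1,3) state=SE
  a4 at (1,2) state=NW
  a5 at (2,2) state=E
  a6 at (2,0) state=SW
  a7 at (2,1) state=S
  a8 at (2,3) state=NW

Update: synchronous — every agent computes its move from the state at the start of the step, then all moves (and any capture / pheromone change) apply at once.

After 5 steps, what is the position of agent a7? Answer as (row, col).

(1, 1)

t=1: a0@(0,3):E a1@(3,2):NE a2@(5,1):NE a3@(1,0):E a4@(0,1):NW a5@(1,1):NW a6@(3,3):SW a7@(3,1):S a8@(1,2):NW
t=2: a0@(0,0):E a1@(2,3):NE a2@(4,2):NE a3@(1,1):E a4@(5,0):NW a5@(0,0):NW a6@(4,2):SW a7@(4,1):S a8@(0,1):NW
t=3: a0@(5,3):NW a1@(1,0):NE a2@(3,3):NE a3@(1,2):E a4@(4,3):NW a5@(5,3):NW a6@(5,1):SW a7@(5,1):S a8@(5,0):NW
t=4: a0@(4,2):NW a1@(0,1):NE a2@(2,0):NE a3@(1,3):E a4@(3,2):NW a5@(4,2):NW a6@(0,0):SW a7@(0,1):S a8@(4,3):NW
t=5: a0@(3,1):NW a1@(5,2):NE a2@(1,1):NE a3@(1,0):E a4@(2,1):NW a5@(3,1):NW a6@(1,3):SW a7@(1,1):S a8@(3,2):NW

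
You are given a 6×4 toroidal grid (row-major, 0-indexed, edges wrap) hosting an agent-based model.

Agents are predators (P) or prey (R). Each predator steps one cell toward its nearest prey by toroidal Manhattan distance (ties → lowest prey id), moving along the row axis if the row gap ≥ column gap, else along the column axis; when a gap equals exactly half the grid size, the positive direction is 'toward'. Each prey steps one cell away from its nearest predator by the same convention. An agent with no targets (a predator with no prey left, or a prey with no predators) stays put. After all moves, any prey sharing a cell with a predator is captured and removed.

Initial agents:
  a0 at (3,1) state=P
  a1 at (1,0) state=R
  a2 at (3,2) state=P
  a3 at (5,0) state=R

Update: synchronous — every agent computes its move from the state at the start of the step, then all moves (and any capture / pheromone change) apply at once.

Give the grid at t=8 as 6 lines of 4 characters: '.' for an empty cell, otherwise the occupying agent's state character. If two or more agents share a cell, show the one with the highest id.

....
.PP.
....
....
....
R...

t=1: a0@(2,1):P a1@(0,0):R a2@(2,2):P a3@(0,0):R
t=2: a0@(1,1):P a1@(5,0):R a2@(1,2):P a3@(5,0):R
t=3: a0@(0,1):P a1@(4,0):R a2@(0,2):P a3@(4,0):R
t=4: a0@(5,1):P a1@(3,0):R a2@(5,2):P a3@(3,0):R
t=5: a0@(4,1):P a1@(2,0):R a2@(4,2):P a3@(2,0):R
t=6: a0@(3,1):P a1@(1,0):R a2@(3,2):P a3@(1,0):R
t=7: a0@(2,1):P a1@(0,0):R a2@(2,2):P a3@(0,0):R
t=8: a0@(1,1):P a1@(5,0):R a2@(1,2):P a3@(5,0):R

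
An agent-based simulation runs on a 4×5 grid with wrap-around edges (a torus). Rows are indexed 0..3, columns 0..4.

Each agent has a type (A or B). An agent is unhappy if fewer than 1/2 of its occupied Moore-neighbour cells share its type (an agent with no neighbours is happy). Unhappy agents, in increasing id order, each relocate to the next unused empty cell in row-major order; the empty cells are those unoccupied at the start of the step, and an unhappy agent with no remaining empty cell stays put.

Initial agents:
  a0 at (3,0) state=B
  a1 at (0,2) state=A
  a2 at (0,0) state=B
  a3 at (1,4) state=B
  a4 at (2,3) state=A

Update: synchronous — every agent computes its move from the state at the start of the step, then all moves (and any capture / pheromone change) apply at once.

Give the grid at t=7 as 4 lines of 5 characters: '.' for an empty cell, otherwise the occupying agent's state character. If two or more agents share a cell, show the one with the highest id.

t=1: a0@(3,0):B a1@(0,2):A a2@(0,0):B a3@(1,4):B a4@(0,1):A
t=2: a0@(3,0):B a1@(0,2):A a2@(0,0):B a3@(1,4):B a4@(0,3):A
t=3: (unchanged — steady state)

B.AA.
....B
.....
B....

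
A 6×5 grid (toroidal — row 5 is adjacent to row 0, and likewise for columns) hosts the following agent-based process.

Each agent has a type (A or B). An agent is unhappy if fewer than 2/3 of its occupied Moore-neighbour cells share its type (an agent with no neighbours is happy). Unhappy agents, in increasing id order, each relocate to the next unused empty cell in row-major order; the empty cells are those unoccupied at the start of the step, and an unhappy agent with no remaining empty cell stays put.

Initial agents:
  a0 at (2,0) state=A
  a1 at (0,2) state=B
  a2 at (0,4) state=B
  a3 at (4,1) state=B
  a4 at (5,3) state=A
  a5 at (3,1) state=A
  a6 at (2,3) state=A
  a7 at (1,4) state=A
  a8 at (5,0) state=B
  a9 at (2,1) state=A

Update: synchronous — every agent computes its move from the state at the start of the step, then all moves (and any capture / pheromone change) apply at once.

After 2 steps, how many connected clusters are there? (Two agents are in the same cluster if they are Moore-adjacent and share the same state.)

t=1: a0@(2,0):A a1@(0,0):B a2@(0,1):B a3@(0,3):B a4@(1,0):A a5@(3,1):A a6@(2,3):A a7@(1,4):A a8@(5,0):B a9@(2,1):A
t=2: a0@(2,0):A a1@(0,2):B a2@(0,1):B a3@(0,4):B a4@(1,1):A a5@(3,1):A a6@(2,3):A a7@(1,2):A a8@(5,0):B a9@(2,1):A

2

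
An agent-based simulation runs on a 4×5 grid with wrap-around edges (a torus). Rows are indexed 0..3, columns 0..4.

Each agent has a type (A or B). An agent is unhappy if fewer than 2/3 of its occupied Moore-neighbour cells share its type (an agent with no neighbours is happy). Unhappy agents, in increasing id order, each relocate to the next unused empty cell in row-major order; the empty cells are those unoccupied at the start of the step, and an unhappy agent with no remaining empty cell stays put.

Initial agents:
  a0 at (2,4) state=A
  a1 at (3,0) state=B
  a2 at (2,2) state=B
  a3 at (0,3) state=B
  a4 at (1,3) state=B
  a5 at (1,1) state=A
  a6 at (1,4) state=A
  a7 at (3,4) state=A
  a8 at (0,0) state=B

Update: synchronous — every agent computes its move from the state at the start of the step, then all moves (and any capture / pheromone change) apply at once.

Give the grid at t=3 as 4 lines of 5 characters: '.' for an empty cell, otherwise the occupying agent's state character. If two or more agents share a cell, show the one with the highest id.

t=1: a0@(0,1):A a1@(0,2):B a2@(0,4):B a3@(1,0):B a4@(1,2):B a5@(2,0):A a6@(2,1):A a7@(2,3):A a8@(3,1):B
t=2: a0@(0,0):A a1@(0,2):B a2@(0,4):B a3@(0,3):B a4@(1,1):B a5@(1,3):A a6@(1,4):A a7@(2,2):A a8@(2,4):B
t=3: a0@(0,1):A a1@(0,2):B a2@(1,0):B a3@(1,2):B a4@(2,0):B a5@(2,1):A a6@(2,3):A a7@(3,0):A a8@(3,1):B

.AB..
B.B..
BA.A.
AB...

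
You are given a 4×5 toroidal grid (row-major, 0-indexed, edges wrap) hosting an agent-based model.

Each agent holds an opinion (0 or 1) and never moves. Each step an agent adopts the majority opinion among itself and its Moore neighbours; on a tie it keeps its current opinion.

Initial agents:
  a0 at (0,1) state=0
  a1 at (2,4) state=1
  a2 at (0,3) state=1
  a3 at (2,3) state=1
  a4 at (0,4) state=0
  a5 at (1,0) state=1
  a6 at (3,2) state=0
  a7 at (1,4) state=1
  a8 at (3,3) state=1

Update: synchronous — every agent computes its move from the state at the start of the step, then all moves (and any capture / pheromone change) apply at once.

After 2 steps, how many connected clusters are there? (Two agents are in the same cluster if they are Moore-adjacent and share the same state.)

1

t=1: a0@(0,1):0 a1@(2,4):1 a2@(0,3):1 a3@(2,3):1 a4@(0,4):1 a5@(1,0):1 a6@(3,2):1 a7@(1,4):1 a8@(3,3):1
t=2: a0@(0,1):1 a1@(2,4):1 a2@(0,3):1 a3@(2,3):1 a4@(0,4):1 a5@(1,0):1 a6@(3,2):1 a7@(1,4):1 a8@(3,3):1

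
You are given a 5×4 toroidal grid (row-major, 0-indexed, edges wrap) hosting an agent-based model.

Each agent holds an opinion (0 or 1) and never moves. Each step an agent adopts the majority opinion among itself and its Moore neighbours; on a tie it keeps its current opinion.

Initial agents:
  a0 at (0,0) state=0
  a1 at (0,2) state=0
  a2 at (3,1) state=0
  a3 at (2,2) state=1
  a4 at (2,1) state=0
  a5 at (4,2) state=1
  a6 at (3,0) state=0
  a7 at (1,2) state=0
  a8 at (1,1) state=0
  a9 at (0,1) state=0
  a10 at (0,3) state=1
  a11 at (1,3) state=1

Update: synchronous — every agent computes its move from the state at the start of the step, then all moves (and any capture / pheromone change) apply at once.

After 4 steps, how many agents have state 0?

t=1: a0@(0,0):0 a1@(0,2):0 a2@(3,1):0 a3@(2,2):0 a4@(2,1):0 a5@(4,2):0 a6@(3,0):0 a7@(1,2):0 a8@(1,1):0 a9@(0,1):0 a10@(0,3):1 a11@(1,3):1
t=2: a0@(0,0):0 a1@(0,2):0 a2@(3,1):0 a3@(2,2):0 a4@(2,1):0 a5@(4,2):0 a6@(3,0):0 a7@(1,2):0 a8@(1,1):0 a9@(0,1):0 a10@(0,3):0 a11@(1,3):0
t=3: (unchanged — steady state)

12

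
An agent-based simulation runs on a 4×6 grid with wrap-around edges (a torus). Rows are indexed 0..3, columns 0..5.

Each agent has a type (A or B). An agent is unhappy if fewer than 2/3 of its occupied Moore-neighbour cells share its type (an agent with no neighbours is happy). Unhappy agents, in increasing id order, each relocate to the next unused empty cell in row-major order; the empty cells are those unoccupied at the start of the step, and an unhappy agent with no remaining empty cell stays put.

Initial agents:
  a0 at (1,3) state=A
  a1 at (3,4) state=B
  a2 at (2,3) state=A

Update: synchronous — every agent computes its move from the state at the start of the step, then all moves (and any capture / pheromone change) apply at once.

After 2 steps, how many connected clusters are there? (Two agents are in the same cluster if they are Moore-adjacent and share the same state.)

t=1: a0@(1,3):A a1@(0,0):B a2@(0,1):A
t=2: a0@(1,3):A a1@(0,2):B a2@(0,3):A

2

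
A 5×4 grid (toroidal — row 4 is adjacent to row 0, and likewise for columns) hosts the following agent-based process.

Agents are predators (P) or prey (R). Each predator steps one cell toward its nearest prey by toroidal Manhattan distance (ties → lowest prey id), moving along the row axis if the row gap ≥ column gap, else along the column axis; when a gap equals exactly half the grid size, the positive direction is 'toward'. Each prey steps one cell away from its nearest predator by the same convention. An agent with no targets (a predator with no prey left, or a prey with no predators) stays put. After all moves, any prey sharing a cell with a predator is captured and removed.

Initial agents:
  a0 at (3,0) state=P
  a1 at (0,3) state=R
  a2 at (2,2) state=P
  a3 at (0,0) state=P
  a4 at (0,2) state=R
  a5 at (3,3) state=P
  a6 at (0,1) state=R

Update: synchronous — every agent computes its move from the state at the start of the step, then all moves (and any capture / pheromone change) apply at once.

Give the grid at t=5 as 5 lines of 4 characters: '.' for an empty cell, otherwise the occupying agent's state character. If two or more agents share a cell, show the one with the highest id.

t=1: a0@(4,0):P a1@(0,2):R a2@(1,2):P a3@(0,3):P a4@(4,2):R a5@(4,3):P a6@(0,2):R
t=2: a0@(4,1):P a2@(0,2):P a3@(0,2):P a5@(4,2):P
t=3: (unchanged — steady state)

..P.
....
....
....
.PP.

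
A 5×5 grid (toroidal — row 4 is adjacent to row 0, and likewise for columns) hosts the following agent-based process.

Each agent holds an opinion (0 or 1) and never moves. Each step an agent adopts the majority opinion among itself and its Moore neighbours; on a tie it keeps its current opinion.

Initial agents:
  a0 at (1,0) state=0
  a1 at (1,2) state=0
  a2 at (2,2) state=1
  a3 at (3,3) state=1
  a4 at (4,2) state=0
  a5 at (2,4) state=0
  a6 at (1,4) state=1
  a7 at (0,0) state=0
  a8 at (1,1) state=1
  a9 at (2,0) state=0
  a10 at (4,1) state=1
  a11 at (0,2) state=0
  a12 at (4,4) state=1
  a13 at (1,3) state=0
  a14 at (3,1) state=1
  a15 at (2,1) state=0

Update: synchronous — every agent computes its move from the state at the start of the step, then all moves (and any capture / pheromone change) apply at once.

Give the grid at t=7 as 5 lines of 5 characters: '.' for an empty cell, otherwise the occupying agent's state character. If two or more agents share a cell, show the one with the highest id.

0.0..
00000
000.0
.1.1.
.11.1

t=1: a0@(1,0):0 a1@(1,2):0 a2@(2,2):1 a3@(3,3):1 a4@(4,2):1 a5@(2,4):0 a6@(1,4):0 a7@(0,0):1 a8@(1,1):0 a9@(2,0):0 a10@(4,1):0 a11@(0,2):0 a12@(4,4):1 a13@(1,3):0 a14@(3,1):1 a15@(2,1):0
t=2: a0@(1,0):0 a1@(1,2):0 a2@(2,2):0 a3@(3,3):1 a4@(4,2):1 a5@(2,4):0 a6@(1,4):0 a7@(0,0):0 a8@(1,1):0 a9@(2,0):0 a10@(4,1):1 a11@(0,2):0 a12@(4,4):1 a13@(1,3):0 a14@(3,1):1 a15@(2,1):0
t=3: (unchanged — steady state)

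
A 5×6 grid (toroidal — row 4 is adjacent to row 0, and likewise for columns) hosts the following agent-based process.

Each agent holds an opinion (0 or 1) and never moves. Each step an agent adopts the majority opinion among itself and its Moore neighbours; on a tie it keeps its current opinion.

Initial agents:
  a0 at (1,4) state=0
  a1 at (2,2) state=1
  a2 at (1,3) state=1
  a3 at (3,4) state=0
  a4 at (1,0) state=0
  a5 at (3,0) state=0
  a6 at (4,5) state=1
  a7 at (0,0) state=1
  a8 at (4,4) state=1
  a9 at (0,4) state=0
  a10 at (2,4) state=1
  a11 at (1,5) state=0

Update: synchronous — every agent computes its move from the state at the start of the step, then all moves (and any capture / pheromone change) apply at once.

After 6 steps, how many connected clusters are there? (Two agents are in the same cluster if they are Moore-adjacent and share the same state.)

4

t=1: a0@(1,4):0 a1@(2,2):1 a2@(1,3):1 a3@(3,4):1 a4@(1,0):0 a5@(3,0):0 a6@(4,5):1 a7@(0,0):1 a8@(4,4):1 a9@(0,4):0 a10@(2,4):0 a11@(1,5):0
t=2: a0@(1,4):0 a1@(2,2):1 a2@(1,3):0 a3@(3,4):1 a4@(1,0):0 a5@(3,0):0 a6@(4,5):1 a7@(0,0):1 a8@(4,4):1 a9@(0,4):0 a10@(2,4):0 a11@(1,5):0
t=3: (unchanged — steady state)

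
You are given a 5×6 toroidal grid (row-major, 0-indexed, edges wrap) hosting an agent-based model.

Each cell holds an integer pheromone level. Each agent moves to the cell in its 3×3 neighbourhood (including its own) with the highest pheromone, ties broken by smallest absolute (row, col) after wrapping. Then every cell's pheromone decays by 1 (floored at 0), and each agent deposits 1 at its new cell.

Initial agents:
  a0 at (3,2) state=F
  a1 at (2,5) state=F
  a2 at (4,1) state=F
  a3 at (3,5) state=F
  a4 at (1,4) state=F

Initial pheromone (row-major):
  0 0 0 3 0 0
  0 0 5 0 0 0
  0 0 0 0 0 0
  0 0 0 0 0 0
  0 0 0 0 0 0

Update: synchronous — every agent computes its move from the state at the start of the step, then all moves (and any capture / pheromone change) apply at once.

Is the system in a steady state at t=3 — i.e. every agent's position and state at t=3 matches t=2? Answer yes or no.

t=1: a0@(2,1) a1@(1,0) a2@(0,0) a3@(2,0) a4@(0,3) | pheromone: 1 0 0 3 0 0 / 1 0 4 0 0 0 / 1 1 0 0 0 0 / 0 0 0 0 0 0 / 0 0 0 0 0 0
t=2: a0@(1,2) a1@(0,0) a2@(0,0) a3@(1,0) a4@(1,2) | pheromone: 2 0 0 2 0 0 / 1 0 5 0 0 0 / 0 0 0 0 0 0 / 0 0 0 0 0 0 / 0 0 0 0 0 0
t=3: a0@(1,2) a1@(0,0) a2@(0,0) a3@(0,0) a4@(1,2) | pheromone: 4 0 0 1 0 0 / 0 0 6 0 0 0 / 0 0 0 0 0 0 / 0 0 0 0 0 0 / 0 0 0 0 0 0

no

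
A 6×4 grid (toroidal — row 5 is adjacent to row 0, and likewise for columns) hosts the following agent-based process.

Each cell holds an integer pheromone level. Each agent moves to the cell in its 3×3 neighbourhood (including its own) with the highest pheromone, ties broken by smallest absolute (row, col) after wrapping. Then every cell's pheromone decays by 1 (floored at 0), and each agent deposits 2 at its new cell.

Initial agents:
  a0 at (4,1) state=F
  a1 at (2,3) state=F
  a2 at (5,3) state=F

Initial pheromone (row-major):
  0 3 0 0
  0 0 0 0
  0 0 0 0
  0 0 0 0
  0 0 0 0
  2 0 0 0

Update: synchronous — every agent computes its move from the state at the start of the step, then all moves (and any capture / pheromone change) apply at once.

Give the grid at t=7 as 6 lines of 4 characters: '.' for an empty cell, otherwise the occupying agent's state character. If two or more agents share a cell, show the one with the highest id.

....
....
....
....
....
F...

t=1: a0@(5,0) a1@(1,0) a2@(5,0) | pheromone: 0 2 0 0 / 2 0 0 0 / 0 0 0 0 / 0 0 0 0 / 0 0 0 0 / 5 0 0 0
t=2: a0@(5,0) a1@(0,1) a2@(5,0) | pheromone: 0 3 0 0 / 1 0 0 0 / 0 0 0 0 / 0 0 0 0 / 0 0 0 0 / 8 0 0 0
t=3: a0@(5,0) a1@(5,0) a2@(5,0) | pheromone: 0 2 0 0 / 0 0 0 0 / 0 0 0 0 / 0 0 0 0 / 0 0 0 0 / 13 0 0 0
t=4: a0@(5,0) a1@(5,0) a2@(5,0) | pheromone: 0 1 0 0 / 0 0 0 0 / 0 0 0 0 / 0 0 0 0 / 0 0 0 0 / 18 0 0 0
t=5: a0@(5,0) a1@(5,0) a2@(5,0) | pheromone: 0 0 0 0 / 0 0 0 0 / 0 0 0 0 / 0 0 0 0 / 0 0 0 0 / 23 0 0 0
t=6: a0@(5,0) a1@(5,0) a2@(5,0) | pheromone: 0 0 0 0 / 0 0 0 0 / 0 0 0 0 / 0 0 0 0 / 0 0 0 0 / 28 0 0 0
t=7: a0@(5,0) a1@(5,0) a2@(5,0) | pheromone: 0 0 0 0 / 0 0 0 0 / 0 0 0 0 / 0 0 0 0 / 0 0 0 0 / 33 0 0 0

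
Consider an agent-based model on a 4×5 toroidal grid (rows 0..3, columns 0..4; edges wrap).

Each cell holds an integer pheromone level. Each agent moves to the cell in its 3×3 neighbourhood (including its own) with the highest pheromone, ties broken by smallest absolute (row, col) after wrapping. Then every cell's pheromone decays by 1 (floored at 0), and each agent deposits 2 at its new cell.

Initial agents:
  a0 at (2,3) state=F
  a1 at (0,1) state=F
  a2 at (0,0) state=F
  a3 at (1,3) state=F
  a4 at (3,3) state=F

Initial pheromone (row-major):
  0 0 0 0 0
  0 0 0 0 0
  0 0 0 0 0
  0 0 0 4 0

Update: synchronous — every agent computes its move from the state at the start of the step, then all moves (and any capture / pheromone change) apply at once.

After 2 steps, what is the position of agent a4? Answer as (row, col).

t=1: a0@(3,3) a1@(0,0) a2@(0,0) a3@(0,2) a4@(3,3) | pheromone: 4 0 2 0 0 / 0 0 0 0 0 / 0 0 0 0 0 / 0 0 0 7 0
t=2: a0@(3,3) a1@(0,0) a2@(0,0) a3@(3,3) a4@(3,3) | pheromone: 7 0 1 0 0 / 0 0 0 0 0 / 0 0 0 0 0 / 0 0 0 12 0

(3, 3)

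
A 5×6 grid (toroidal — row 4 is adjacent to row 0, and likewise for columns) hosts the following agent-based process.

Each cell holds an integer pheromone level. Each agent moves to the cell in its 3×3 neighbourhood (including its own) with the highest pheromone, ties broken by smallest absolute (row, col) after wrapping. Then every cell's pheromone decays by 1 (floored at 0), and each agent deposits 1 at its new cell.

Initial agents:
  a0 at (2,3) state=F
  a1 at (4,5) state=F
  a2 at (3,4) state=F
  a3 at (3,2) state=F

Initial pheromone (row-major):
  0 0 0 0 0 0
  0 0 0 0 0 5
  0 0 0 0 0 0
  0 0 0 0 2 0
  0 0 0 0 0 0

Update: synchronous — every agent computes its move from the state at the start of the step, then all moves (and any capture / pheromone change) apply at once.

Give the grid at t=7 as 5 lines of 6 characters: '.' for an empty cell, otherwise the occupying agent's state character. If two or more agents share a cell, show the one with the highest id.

t=1: a0@(3,4) a1@(3,4) a2@(3,4) a3@(2,1) | pheromone: 0 0 0 0 0 0 / 0 0 0 0 0 4 / 0 1 0 0 0 0 / 0 0 0 0 4 0 / 0 0 0 0 0 0
t=2: a0@(3,4) a1@(3,4) a2@(3,4) a3@(2,1) | pheromone: 0 0 0 0 0 0 / 0 0 0 0 0 3 / 0 1 0 0 0 0 / 0 0 0 0 6 0 / 0 0 0 0 0 0
t=3: a0@(3,4) a1@(3,4) a2@(3,4) a3@(2,1) | pheromone: 0 0 0 0 0 0 / 0 0 0 0 0 2 / 0 1 0 0 0 0 / 0 0 0 0 8 0 / 0 0 0 0 0 0
t=4: a0@(3,4) a1@(3,4) a2@(3,4) a3@(2,1) | pheromone: 0 0 0 0 0 0 / 0 0 0 0 0 1 / 0 1 0 0 0 0 / 0 0 0 0 10 0 / 0 0 0 0 0 0
t=5: a0@(3,4) a1@(3,4) a2@(3,4) a3@(2,1) | pheromone: 0 0 0 0 0 0 / 0 0 0 0 0 0 / 0 1 0 0 0 0 / 0 0 0 0 12 0 / 0 0 0 0 0 0
t=6: a0@(3,4) a1@(3,4) a2@(3,4) a3@(2,1) | pheromone: 0 0 0 0 0 0 / 0 0 0 0 0 0 / 0 1 0 0 0 0 / 0 0 0 0 14 0 / 0 0 0 0 0 0
t=7: a0@(3,4) a1@(3,4) a2@(3,4) a3@(2,1) | pheromone: 0 0 0 0 0 0 / 0 0 0 0 0 0 / 0 1 0 0 0 0 / 0 0 0 0 16 0 / 0 0 0 0 0 0

......
......
.F....
....F.
......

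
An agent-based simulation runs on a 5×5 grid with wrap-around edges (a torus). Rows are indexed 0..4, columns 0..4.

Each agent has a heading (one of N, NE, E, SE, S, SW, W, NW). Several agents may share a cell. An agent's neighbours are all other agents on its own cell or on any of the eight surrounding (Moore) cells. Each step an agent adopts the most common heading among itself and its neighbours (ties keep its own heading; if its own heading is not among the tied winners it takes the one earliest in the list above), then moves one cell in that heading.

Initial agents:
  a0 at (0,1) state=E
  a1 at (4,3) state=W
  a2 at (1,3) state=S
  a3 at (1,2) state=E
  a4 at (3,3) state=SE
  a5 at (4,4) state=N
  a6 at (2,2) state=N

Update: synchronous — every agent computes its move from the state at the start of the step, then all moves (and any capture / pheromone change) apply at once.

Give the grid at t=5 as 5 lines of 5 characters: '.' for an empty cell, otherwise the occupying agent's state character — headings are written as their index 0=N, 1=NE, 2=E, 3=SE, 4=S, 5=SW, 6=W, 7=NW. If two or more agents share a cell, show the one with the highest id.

t=1: a0@(0,2):E a1@(4,2):W a2@(2,3):S a3@(1,3):E a4@(2,3):N a5@(3,4):N a6@(1,2):N
t=2: a0@(0,3):E a1@(4,1):W a2@(1,3):N a3@(1,4):E a4@(1,3):N a5@(2,4):N a6@(0,2):N
t=3: a0@(4,3):N a1@(4,0):W a2@(0,3):N a3@(0,4):N a4@(0,3):N a5@(1,4):N a6@(4,2):N
t=4: a0@(3,3):N a1@(4,4):W a2@(4,3):N a3@(4,4):N a4@(4,3):N a5@(0,4):N a6@(3,2):N
t=5: a0@(2,3):N a1@(3,4):N a2@(3,3):N a3@(3,4):N a4@(3,3):N a5@(4,4):N a6@(2,2):N

.....
.....
..00.
...00
....0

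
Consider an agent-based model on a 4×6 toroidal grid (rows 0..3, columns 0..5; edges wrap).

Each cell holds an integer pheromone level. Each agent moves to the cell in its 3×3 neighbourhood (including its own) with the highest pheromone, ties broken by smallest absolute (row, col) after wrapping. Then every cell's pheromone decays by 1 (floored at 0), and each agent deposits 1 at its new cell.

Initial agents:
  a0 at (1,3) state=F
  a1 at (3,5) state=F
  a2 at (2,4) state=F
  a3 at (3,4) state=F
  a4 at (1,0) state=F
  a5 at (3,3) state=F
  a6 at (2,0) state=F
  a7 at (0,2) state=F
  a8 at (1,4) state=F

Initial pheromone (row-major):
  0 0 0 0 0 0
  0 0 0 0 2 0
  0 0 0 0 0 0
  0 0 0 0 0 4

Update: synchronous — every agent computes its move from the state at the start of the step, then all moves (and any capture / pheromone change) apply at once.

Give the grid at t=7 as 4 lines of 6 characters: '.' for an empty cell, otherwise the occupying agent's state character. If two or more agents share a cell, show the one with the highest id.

t=1: a0@(1,4) a1@(3,5) a2@(3,5) a3@(3,5) a4@(0,0) a5@(0,2) a6@(3,5) a7@(0,1) a8@(1,4) | pheromone: 1 1 1 0 0 0 / 0 0 0 0 3 0 / 0 0 0 0 0 0 / 0 0 0 0 0 7
t=2: a0@(1,4) a1@(3,5) a2@(3,5) a3@(3,5) a4@(3,5) a5@(0,1) a6@(3,5) a7@(0,0) a8@(1,4) | pheromone: 1 1 0 0 0 0 / 0 0 0 0 4 0 / 0 0 0 0 0 0 / 0 0 0 0 0 11
t=3: a0@(1,4) a1@(3,5) a2@(3,5) a3@(3,5) a4@(3,5) a5@(0,0) a6@(3,5) a7@(3,5) a8@(1,4) | pheromone: 1 0 0 0 0 0 / 0 0 0 0 5 0 / 0 0 0 0 0 0 / 0 0 0 0 0 16
t=4: a0@(1,4) a1@(3,5) a2@(3,5) a3@(3,5) a4@(3,5) a5@(3,5) a6@(3,5) a7@(3,5) a8@(1,4) | pheromone: 0 0 0 0 0 0 / 0 0 0 0 6 0 / 0 0 0 0 0 0 / 0 0 0 0 0 22
t=5: a0@(1,4) a1@(3,5) a2@(3,5) a3@(3,5) a4@(3,5) a5@(3,5) a6@(3,5) a7@(3,5) a8@(1,4) | pheromone: 0 0 0 0 0 0 / 0 0 0 0 7 0 / 0 0 0 0 0 0 / 0 0 0 0 0 28
t=6: a0@(1,4) a1@(3,5) a2@(3,5) a3@(3,5) a4@(3,5) a5@(3,5) a6@(3,5) a7@(3,5) a8@(1,4) | pheromone: 0 0 0 0 0 0 / 0 0 0 0 8 0 / 0 0 0 0 0 0 / 0 0 0 0 0 34
t=7: a0@(1,4) a1@(3,5) a2@(3,5) a3@(3,5) a4@(3,5) a5@(3,5) a6@(3,5) a7@(3,5) a8@(1,4) | pheromone: 0 0 0 0 0 0 / 0 0 0 0 9 0 / 0 0 0 0 0 0 / 0 0 0 0 0 40

......
....F.
......
.....F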